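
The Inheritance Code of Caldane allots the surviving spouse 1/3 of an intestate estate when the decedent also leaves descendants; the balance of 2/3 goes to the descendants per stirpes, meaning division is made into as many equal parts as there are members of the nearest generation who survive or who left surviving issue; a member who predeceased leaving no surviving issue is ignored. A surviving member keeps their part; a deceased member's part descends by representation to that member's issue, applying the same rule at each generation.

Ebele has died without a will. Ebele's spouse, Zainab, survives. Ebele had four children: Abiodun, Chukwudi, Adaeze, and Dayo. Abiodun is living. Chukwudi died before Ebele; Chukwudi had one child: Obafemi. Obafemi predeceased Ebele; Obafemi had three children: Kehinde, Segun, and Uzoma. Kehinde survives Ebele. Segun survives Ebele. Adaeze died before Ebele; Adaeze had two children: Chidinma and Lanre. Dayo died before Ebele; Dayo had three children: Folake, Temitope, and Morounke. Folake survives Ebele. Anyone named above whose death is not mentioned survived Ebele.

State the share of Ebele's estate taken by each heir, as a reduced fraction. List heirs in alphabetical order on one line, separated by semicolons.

Zainab, as surviving spouse, takes 1/3.
The remaining 2/3 passes to Ebele's descendants per stirpes.
The 2/3 is divided into 4 equal shares of 1/6 among Abiodun, Chukwudi, Adaeze, Dayo.
Abiodun is living and takes 1/6.
Chukwudi predeceased; the 1/6 allotted to Chukwudi's branch passes to Chukwudi's issue by representation.
Obafemi's line is the sole branch at this level, so the full 1/6 passes to Obafemi's issue by representation.
The 1/6 is divided into 3 equal shares of 1/18 among Kehinde, Segun, Uzoma.
Kehinde is living and takes 1/18.
Segun is living and takes 1/18.
Uzoma is living and takes 1/18.
Adaeze predeceased; the 1/6 allotted to Adaeze's branch passes to Adaeze's issue by representation.
The 1/6 is divided into 2 equal shares of 1/12 among Chidinma, Lanre.
Chidinma is living and takes 1/12.
Lanre is living and takes 1/12.
Dayo predeceased; the 1/6 allotted to Dayo's branch passes to Dayo's issue by representation.
The 1/6 is divided into 3 equal shares of 1/18 among Folake, Temitope, Morounke.
Folake is living and takes 1/18.
Temitope is living and takes 1/18.
Morounke is living and takes 1/18.

Abiodun 1/6; Chidinma 1/12; Folake 1/18; Kehinde 1/18; Lanre 1/12; Morounke 1/18; Segun 1/18; Temitope 1/18; Uzoma 1/18; Zainab 1/3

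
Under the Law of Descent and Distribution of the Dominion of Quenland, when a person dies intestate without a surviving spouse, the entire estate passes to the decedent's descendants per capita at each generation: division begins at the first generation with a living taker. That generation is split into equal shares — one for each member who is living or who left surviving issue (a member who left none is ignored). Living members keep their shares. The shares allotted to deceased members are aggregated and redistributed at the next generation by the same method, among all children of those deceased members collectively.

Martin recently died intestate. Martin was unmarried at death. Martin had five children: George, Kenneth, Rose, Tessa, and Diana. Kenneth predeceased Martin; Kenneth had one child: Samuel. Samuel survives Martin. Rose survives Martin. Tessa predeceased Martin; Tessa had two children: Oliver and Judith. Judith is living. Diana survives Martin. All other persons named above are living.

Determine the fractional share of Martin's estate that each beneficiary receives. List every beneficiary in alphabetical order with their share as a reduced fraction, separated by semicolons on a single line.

There is no surviving spouse, so the entire estate passes to Martin's descendants per capita at each generation.
At generation 1 (George, Kenneth, Rose, Tessa, Diana) there are 5 shares of (1)/5 = 1/5 each.
Living: George, Rose, and Diana — each takes 1/5.
Deceased: Kenneth and Tessa. Their combined 2/5 is pooled and carried to generation 2.
At generation 2 (Samuel, Oliver, Judith) there are 3 shares of (2/5)/3 = 2/15 each.
Living: Samuel, Oliver, and Judith — each takes 2/15.

Diana 1/5; George 1/5; Judith 2/15; Oliver 2/15; Rose 1/5; Samuel 2/15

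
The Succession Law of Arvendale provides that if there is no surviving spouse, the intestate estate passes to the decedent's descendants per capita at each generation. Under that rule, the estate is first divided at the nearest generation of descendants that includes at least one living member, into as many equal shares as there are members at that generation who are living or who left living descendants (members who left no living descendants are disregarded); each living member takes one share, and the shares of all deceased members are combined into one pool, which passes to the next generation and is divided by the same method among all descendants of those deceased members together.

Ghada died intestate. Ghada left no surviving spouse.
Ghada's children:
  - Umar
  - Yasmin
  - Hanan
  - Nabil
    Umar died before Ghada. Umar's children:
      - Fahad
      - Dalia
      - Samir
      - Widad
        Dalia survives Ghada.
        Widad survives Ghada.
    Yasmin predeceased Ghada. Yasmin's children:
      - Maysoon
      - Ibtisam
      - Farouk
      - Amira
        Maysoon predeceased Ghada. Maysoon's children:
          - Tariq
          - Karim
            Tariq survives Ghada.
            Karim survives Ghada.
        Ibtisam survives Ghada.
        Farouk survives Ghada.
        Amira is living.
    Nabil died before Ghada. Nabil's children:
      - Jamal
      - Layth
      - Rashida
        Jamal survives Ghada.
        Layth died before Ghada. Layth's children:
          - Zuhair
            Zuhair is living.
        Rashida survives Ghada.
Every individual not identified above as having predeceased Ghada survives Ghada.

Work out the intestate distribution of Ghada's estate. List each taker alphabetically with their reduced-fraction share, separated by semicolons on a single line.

Amira 3/44; Dalia 3/44; Fahad 3/44; Farouk 3/44; Hanan 1/4; Ibtisam 3/44; Jamal 3/44; Karim 1/22; Rashida 3/44; Samir 3/44; Tariq 1/22; Widad 3/44; Zuhair 1/22

There is no surviving spouse, so the entire estate passes to Ghada's descendants per capita at each generation.
At generation 1 (Umar, Yasmin, Hanan, Nabil) there are 4 shares of (1)/4 = 1/4 each.
Living: Hanan — each takes 1/4.
Deceased: Umar, Yasmin, and Nabil. Their combined 3/4 is pooled and carried to generation 2.
At generation 2 (Fahad, Dalia, Samir, Widad, Maysoon, Ibtisam, Farouk, Amira, Jamal, Layth, Rashida) there are 11 shares of (3/4)/11 = 3/44 each.
Living: Fahad, Dalia, Samir, Widad, Ibtisam, Farouk, Amira, Jamal, and Rashida — each takes 3/44.
Deceased: Maysoon and Layth. Their combined 3/22 is pooled and carried to generation 3.
At generation 3 (Tariq, Karim, Zuhair) there are 3 shares of (3/22)/3 = 1/22 each.
Living: Tariq, Karim, and Zuhair — each takes 1/22.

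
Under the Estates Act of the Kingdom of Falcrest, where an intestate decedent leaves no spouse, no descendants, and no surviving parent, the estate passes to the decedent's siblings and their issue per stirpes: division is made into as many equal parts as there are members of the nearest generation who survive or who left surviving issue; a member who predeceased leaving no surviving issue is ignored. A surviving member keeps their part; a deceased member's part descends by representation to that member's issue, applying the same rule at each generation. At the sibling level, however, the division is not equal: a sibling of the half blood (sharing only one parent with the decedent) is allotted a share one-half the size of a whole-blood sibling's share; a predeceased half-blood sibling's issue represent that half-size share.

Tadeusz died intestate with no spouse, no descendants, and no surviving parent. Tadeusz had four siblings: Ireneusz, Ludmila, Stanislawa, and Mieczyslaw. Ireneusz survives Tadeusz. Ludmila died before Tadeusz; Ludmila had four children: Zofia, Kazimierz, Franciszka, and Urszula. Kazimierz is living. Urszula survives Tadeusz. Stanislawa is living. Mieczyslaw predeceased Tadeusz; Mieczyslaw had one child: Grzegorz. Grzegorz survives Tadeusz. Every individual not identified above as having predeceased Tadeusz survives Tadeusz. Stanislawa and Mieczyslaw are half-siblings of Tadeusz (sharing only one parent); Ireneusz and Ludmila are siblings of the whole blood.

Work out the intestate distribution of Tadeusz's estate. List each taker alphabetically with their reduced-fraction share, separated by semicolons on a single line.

No spouse, descendants, or parent survives, so the estate passes to Tadeusz's siblings per stirpes.
Half-blood siblings count for one-half the weight of whole-blood siblings at the initial division.
Dividing 1 in proportion to weights (total weight 3): Ireneusz (weight 1) → 1/3; Ludmila (weight 1) → 1/3; Stanislawa (weight 1/2) → 1/6; Mieczyslaw (weight 1/2) → 1/6.
Ireneusz is living and takes 1/3.
Ludmila predeceased; the 1/3 allotted to Ludmila's branch passes to Ludmila's issue by representation.
The 1/3 is divided into 4 equal shares of 1/12 among Zofia, Kazimierz, Franciszka, Urszula.
Zofia is living and takes 1/12.
Kazimierz is living and takes 1/12.
Franciszka is living and takes 1/12.
Urszula is living and takes 1/12.
Stanislawa is living and takes 1/6.
Mieczyslaw predeceased; the 1/6 allotted to Mieczyslaw's branch passes to Mieczyslaw's issue by representation.
Grzegorz is the sole taker at this level and receives the full 1/6.

Franciszka 1/12; Grzegorz 1/6; Ireneusz 1/3; Kazimierz 1/12; Stanislawa 1/6; Urszula 1/12; Zofia 1/12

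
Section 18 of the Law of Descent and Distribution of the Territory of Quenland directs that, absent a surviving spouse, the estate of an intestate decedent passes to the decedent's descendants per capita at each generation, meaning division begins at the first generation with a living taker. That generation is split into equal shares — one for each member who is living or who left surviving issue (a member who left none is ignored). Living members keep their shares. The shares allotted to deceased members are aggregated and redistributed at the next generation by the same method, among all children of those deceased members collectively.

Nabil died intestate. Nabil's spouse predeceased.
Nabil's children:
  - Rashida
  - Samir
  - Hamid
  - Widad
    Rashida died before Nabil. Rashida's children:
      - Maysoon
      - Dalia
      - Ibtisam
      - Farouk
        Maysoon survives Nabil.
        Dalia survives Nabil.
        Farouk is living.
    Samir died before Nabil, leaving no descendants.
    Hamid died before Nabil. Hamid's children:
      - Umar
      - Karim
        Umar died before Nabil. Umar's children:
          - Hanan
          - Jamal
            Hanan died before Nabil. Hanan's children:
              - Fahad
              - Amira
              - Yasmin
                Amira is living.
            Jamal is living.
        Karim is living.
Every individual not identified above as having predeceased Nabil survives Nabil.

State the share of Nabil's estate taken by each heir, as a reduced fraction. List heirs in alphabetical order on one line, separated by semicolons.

Amira 1/54; Dalia 1/9; Fahad 1/54; Farouk 1/9; Ibtisam 1/9; Jamal 1/18; Karim 1/9; Maysoon 1/9; Widad 1/3; Yasmin 1/54

There is no surviving spouse, so the entire estate passes to Nabil's descendants per capita at each generation.
At generation 1 (Rashida, Hamid, Widad) there are 3 shares of (1)/3 = 1/3 each.
Living: Widad — each takes 1/3.
Deceased: Rashida and Hamid. Their combined 2/3 is pooled and carried to generation 2.
At generation 2 (Maysoon, Dalia, Ibtisam, Farouk, Umar, Karim) there are 6 shares of (2/3)/6 = 1/9 each.
Living: Maysoon, Dalia, Ibtisam, Farouk, and Karim — each takes 1/9.
Deceased: Umar. That 1/9 share is carried to generation 3.
At generation 3 (Hanan, Jamal) there are 2 shares of (1/9)/2 = 1/18 each.
Living: Jamal — each takes 1/18.
Deceased: Hanan. That 1/18 share is carried to generation 4.
At generation 4 (Fahad, Amira, Yasmin) there are 3 shares of (1/18)/3 = 1/54 each.
Living: Fahad, Amira, and Yasmin — each takes 1/54.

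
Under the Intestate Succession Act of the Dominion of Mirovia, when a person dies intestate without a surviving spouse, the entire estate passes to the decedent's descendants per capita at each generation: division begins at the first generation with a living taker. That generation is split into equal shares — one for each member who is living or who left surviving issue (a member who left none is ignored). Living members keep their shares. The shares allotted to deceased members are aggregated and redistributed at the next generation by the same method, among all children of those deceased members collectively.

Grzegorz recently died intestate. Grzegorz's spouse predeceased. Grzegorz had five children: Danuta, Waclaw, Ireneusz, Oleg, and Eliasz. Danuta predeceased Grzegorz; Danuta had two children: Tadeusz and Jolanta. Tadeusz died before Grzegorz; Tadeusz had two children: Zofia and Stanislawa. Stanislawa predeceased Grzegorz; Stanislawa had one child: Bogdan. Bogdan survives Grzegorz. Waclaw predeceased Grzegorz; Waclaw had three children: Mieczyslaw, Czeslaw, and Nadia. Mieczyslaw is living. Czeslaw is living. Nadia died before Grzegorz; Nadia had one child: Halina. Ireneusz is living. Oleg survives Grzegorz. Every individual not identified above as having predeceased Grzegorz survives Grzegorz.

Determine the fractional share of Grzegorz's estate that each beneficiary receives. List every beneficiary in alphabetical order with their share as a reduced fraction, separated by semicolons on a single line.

Bogdan 4/75; Czeslaw 2/25; Eliasz 1/5; Halina 4/75; Ireneusz 1/5; Jolanta 2/25; Mieczyslaw 2/25; Oleg 1/5; Zofia 4/75

There is no surviving spouse, so the entire estate passes to Grzegorz's descendants per capita at each generation.
At generation 1 (Danuta, Waclaw, Ireneusz, Oleg, Eliasz) there are 5 shares of (1)/5 = 1/5 each.
Living: Ireneusz, Oleg, and Eliasz — each takes 1/5.
Deceased: Danuta and Waclaw. Their combined 2/5 is pooled and carried to generation 2.
At generation 2 (Tadeusz, Jolanta, Mieczyslaw, Czeslaw, Nadia) there are 5 shares of (2/5)/5 = 2/25 each.
Living: Jolanta, Mieczyslaw, and Czeslaw — each takes 2/25.
Deceased: Tadeusz and Nadia. Their combined 4/25 is pooled and carried to generation 3.
At generation 3 (Zofia, Stanislawa, Halina) there are 3 shares of (4/25)/3 = 4/75 each.
Living: Zofia and Halina — each takes 4/75.
Deceased: Stanislawa. That 4/75 share is carried to generation 4.
At generation 4 (Bogdan) there are 1 shares of (4/75)/1 = 4/75 each.
Living: Bogdan — each takes 4/75.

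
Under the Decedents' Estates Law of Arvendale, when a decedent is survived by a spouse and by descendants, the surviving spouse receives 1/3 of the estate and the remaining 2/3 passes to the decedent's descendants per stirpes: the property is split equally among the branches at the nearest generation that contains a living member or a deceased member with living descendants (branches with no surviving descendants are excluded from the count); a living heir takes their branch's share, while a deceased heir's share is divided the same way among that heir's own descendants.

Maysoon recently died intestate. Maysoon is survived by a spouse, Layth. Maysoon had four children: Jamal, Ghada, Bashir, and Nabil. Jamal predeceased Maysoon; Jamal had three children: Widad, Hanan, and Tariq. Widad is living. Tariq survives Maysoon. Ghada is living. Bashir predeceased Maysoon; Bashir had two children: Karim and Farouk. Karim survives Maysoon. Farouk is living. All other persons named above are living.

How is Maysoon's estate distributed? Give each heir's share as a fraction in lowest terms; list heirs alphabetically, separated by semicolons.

Layth, as surviving spouse, takes 1/3.
The remaining 2/3 passes to Maysoon's descendants per stirpes.
The 2/3 is divided into 4 equal shares of 1/6 among Jamal, Ghada, Bashir, Nabil.
Jamal predeceased; the 1/6 allotted to Jamal's branch passes to Jamal's issue by representation.
The 1/6 is divided into 3 equal shares of 1/18 among Widad, Hanan, Tariq.
Widad is living and takes 1/18.
Hanan is living and takes 1/18.
Tariq is living and takes 1/18.
Ghada is living and takes 1/6.
Bashir predeceased; the 1/6 allotted to Bashir's branch passes to Bashir's issue by representation.
The 1/6 is divided into 2 equal shares of 1/12 among Karim, Farouk.
Karim is living and takes 1/12.
Farouk is living and takes 1/12.
Nabil is living and takes 1/6.

Farouk 1/12; Ghada 1/6; Hanan 1/18; Karim 1/12; Layth 1/3; Nabil 1/6; Tariq 1/18; Widad 1/18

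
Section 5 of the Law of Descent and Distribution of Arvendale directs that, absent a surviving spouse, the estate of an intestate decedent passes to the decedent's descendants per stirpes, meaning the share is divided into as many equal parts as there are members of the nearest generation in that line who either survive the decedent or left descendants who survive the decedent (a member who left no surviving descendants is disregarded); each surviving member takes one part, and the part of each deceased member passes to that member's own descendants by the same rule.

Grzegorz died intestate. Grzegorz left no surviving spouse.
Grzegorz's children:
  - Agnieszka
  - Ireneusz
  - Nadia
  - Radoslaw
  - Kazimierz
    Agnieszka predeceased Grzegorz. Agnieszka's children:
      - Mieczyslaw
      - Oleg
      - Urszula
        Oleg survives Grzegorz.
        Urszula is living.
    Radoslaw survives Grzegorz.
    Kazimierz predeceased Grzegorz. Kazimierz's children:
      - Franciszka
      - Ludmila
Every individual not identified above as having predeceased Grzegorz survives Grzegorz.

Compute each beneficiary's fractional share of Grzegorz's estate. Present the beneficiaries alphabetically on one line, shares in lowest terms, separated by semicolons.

Franciszka 1/10; Ireneusz 1/5; Ludmila 1/10; Mieczyslaw 1/15; Nadia 1/5; Oleg 1/15; Radoslaw 1/5; Urszula 1/15

There is no surviving spouse, so the entire estate passes to Grzegorz's descendants per stirpes.
The estate is divided into 5 equal shares of 1/5 among Agnieszka, Ireneusz, Nadia, Radoslaw, Kazimierz.
Agnieszka predeceased; the 1/5 allotted to Agnieszka's branch passes to Agnieszka's issue by representation.
The 1/5 is divided into 3 equal shares of 1/15 among Mieczyslaw, Oleg, Urszula.
Mieczyslaw is living and takes 1/15.
Oleg is living and takes 1/15.
Urszula is living and takes 1/15.
Ireneusz is living and takes 1/5.
Nadia is living and takes 1/5.
Radoslaw is living and takes 1/5.
Kazimierz predeceased; the 1/5 allotted to Kazimierz's branch passes to Kazimierz's issue by representation.
The 1/5 is divided into 2 equal shares of 1/10 among Franciszka, Ludmila.
Franciszka is living and takes 1/10.
Ludmila is living and takes 1/10.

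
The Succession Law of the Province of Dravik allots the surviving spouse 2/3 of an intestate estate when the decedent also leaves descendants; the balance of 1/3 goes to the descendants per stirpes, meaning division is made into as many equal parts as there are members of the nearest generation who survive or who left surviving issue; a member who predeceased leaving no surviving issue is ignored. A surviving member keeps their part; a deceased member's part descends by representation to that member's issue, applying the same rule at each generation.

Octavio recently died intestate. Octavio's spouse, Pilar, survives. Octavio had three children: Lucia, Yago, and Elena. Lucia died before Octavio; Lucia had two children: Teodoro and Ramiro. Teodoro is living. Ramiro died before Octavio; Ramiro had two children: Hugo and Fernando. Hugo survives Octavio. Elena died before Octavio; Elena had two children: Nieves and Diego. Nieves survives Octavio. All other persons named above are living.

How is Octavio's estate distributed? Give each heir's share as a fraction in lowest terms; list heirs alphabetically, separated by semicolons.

Diego 1/18; Fernando 1/36; Hugo 1/36; Nieves 1/18; Pilar 2/3; Teodoro 1/18; Yago 1/9

Pilar, as surviving spouse, takes 2/3.
The remaining 1/3 passes to Octavio's descendants per stirpes.
The 1/3 is divided into 3 equal shares of 1/9 among Lucia, Yago, Elena.
Lucia predeceased; the 1/9 allotted to Lucia's branch passes to Lucia's issue by representation.
The 1/9 is divided into 2 equal shares of 1/18 among Teodoro, Ramiro.
Teodoro is living and takes 1/18.
Ramiro predeceased; the 1/18 allotted to Ramiro's branch passes to Ramiro's issue by representation.
The 1/18 is divided into 2 equal shares of 1/36 among Hugo, Fernando.
Hugo is living and takes 1/36.
Fernando is living and takes 1/36.
Yago is living and takes 1/9.
Elena predeceased; the 1/9 allotted to Elena's branch passes to Elena's issue by representation.
The 1/9 is divided into 2 equal shares of 1/18 among Nieves, Diego.
Nieves is living and takes 1/18.
Diego is living and takes 1/18.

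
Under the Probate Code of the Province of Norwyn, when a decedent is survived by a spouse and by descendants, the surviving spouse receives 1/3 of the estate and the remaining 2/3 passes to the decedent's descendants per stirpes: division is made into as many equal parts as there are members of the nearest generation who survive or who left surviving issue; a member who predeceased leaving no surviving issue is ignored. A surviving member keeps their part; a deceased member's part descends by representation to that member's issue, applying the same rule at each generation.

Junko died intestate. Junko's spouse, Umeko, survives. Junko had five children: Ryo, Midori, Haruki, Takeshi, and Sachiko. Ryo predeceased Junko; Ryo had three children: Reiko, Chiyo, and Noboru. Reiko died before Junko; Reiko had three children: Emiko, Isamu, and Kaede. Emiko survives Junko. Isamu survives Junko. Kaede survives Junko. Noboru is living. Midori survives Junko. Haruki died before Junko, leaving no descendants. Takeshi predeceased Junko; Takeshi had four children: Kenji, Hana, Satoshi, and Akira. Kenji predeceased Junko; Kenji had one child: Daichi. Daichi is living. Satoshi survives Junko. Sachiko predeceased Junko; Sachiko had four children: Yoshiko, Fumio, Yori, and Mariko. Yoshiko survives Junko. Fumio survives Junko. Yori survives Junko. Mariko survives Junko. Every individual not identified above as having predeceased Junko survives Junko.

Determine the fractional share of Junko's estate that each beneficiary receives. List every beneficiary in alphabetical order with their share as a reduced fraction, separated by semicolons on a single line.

Akira 1/24; Chiyo 1/18; Daichi 1/24; Emiko 1/54; Fumio 1/24; Hana 1/24; Isamu 1/54; Kaede 1/54; Mariko 1/24; Midori 1/6; Noboru 1/18; Satoshi 1/24; Umeko 1/3; Yori 1/24; Yoshiko 1/24

Umeko, as surviving spouse, takes 1/3.
The remaining 2/3 passes to Junko's descendants per stirpes.
Haruki left no surviving issue, so that branch lapses and is disregarded.
The 2/3 is divided into 4 equal shares of 1/6 among Ryo, Midori, Takeshi, Sachiko.
Ryo predeceased; the 1/6 allotted to Ryo's branch passes to Ryo's issue by representation.
The 1/6 is divided into 3 equal shares of 1/18 among Reiko, Chiyo, Noboru.
Reiko predeceased; the 1/18 allotted to Reiko's branch passes to Reiko's issue by representation.
The 1/18 is divided into 3 equal shares of 1/54 among Emiko, Isamu, Kaede.
Emiko is living and takes 1/54.
Isamu is living and takes 1/54.
Kaede is living and takes 1/54.
Chiyo is living and takes 1/18.
Noboru is living and takes 1/18.
Midori is living and takes 1/6.
Takeshi predeceased; the 1/6 allotted to Takeshi's branch passes to Takeshi's issue by representation.
The 1/6 is divided into 4 equal shares of 1/24 among Kenji, Hana, Satoshi, Akira.
Kenji predeceased; the 1/24 allotted to Kenji's branch passes to Kenji's issue by representation.
Daichi is the sole taker at this level and receives the full 1/24.
Hana is living and takes 1/24.
Satoshi is living and takes 1/24.
Akira is living and takes 1/24.
Sachiko predeceased; the 1/6 allotted to Sachiko's branch passes to Sachiko's issue by representation.
The 1/6 is divided into 4 equal shares of 1/24 among Yoshiko, Fumio, Yori, Mariko.
Yoshiko is living and takes 1/24.
Fumio is living and takes 1/24.
Yori is living and takes 1/24.
Mariko is living and takes 1/24.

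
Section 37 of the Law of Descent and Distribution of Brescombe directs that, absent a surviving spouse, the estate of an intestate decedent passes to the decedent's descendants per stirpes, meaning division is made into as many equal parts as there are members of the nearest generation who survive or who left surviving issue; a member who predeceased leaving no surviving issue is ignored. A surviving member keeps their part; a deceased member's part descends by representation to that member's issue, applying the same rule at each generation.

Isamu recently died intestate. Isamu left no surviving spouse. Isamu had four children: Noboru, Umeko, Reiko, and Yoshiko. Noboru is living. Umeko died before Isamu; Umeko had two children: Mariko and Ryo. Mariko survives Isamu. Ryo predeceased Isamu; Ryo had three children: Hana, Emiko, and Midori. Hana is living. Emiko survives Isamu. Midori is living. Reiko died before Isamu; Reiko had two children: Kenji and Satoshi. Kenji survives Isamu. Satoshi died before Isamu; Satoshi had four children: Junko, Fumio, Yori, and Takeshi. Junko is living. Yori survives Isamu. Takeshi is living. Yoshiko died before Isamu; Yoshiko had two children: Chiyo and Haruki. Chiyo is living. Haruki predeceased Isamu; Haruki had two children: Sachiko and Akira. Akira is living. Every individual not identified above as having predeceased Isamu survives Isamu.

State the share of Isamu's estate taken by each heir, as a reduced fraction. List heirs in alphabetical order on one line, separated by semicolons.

Akira 1/16; Chiyo 1/8; Emiko 1/24; Fumio 1/32; Hana 1/24; Junko 1/32; Kenji 1/8; Mariko 1/8; Midori 1/24; Noboru 1/4; Sachiko 1/16; Takeshi 1/32; Yori 1/32

There is no surviving spouse, so the entire estate passes to Isamu's descendants per stirpes.
The estate is divided into 4 equal shares of 1/4 among Noboru, Umeko, Reiko, Yoshiko.
Noboru is living and takes 1/4.
Umeko predeceased; the 1/4 allotted to Umeko's branch passes to Umeko's issue by representation.
The 1/4 is divided into 2 equal shares of 1/8 among Mariko, Ryo.
Mariko is living and takes 1/8.
Ryo predeceased; the 1/8 allotted to Ryo's branch passes to Ryo's issue by representation.
The 1/8 is divided into 3 equal shares of 1/24 among Hana, Emiko, Midori.
Hana is living and takes 1/24.
Emiko is living and takes 1/24.
Midori is living and takes 1/24.
Reiko predeceased; the 1/4 allotted to Reiko's branch passes to Reiko's issue by representation.
The 1/4 is divided into 2 equal shares of 1/8 among Kenji, Satoshi.
Kenji is living and takes 1/8.
Satoshi predeceased; the 1/8 allotted to Satoshi's branch passes to Satoshi's issue by representation.
The 1/8 is divided into 4 equal shares of 1/32 among Junko, Fumio, Yori, Takeshi.
Junko is living and takes 1/32.
Fumio is living and takes 1/32.
Yori is living and takes 1/32.
Takeshi is living and takes 1/32.
Yoshiko predeceased; the 1/4 allotted to Yoshiko's branch passes to Yoshiko's issue by representation.
The 1/4 is divided into 2 equal shares of 1/8 among Chiyo, Haruki.
Chiyo is living and takes 1/8.
Haruki predeceased; the 1/8 allotted to Haruki's branch passes to Haruki's issue by representation.
The 1/8 is divided into 2 equal shares of 1/16 among Sachiko, Akira.
Sachiko is living and takes 1/16.
Akira is living and takes 1/16.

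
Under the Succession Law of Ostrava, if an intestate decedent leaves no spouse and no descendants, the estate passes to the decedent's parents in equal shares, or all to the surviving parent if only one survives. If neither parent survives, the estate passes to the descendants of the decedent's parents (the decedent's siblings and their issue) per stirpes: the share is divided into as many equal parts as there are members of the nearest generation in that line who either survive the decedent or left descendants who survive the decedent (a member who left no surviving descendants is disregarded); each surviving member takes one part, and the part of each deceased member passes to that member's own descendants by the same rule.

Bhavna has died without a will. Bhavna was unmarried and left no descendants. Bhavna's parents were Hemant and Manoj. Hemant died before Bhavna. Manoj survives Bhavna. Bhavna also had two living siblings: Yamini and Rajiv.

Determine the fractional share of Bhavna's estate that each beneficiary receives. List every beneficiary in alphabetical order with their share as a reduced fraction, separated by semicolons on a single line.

Only one parent, Manoj, survives, so Manoj takes the entire estate. The siblings take nothing because a surviving parent has priority.

Manoj 1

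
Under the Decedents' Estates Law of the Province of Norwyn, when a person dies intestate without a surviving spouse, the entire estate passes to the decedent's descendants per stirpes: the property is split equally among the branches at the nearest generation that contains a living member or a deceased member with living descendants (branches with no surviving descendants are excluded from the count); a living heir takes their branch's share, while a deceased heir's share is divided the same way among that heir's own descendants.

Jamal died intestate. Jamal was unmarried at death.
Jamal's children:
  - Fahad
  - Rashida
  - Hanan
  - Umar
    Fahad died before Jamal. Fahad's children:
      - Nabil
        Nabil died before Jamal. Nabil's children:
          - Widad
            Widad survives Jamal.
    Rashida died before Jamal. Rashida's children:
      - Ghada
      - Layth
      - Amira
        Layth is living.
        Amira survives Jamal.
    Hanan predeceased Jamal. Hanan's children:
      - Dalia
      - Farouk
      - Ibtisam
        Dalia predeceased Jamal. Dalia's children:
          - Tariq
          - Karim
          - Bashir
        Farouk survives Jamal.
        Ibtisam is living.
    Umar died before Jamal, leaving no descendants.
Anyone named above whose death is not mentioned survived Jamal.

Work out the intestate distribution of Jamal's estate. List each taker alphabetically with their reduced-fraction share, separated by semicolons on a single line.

There is no surviving spouse, so the entire estate passes to Jamal's descendants per stirpes.
Umar left no surviving issue, so that branch lapses and is disregarded.
The estate is divided into 3 equal shares of 1/3 among Fahad, Rashida, Hanan.
Fahad predeceased; the 1/3 allotted to Fahad's branch passes to Fahad's issue by representation.
Nabil's line is the sole branch at this level, so the full 1/3 passes to Nabil's issue by representation.
Widad is the sole taker at this level and receives the full 1/3.
Rashida predeceased; the 1/3 allotted to Rashida's branch passes to Rashida's issue by representation.
The 1/3 is divided into 3 equal shares of 1/9 among Ghada, Layth, Amira.
Ghada is living and takes 1/9.
Layth is living and takes 1/9.
Amira is living and takes 1/9.
Hanan predeceased; the 1/3 allotted to Hanan's branch passes to Hanan's issue by representation.
The 1/3 is divided into 3 equal shares of 1/9 among Dalia, Farouk, Ibtisam.
Dalia predeceased; the 1/9 allotted to Dalia's branch passes to Dalia's issue by representation.
The 1/9 is divided into 3 equal shares of 1/27 among Tariq, Karim, Bashir.
Tariq is living and takes 1/27.
Karim is living and takes 1/27.
Bashir is living and takes 1/27.
Farouk is living and takes 1/9.
Ibtisam is living and takes 1/9.

Amira 1/9; Bashir 1/27; Farouk 1/9; Ghada 1/9; Ibtisam 1/9; Karim 1/27; Layth 1/9; Tariq 1/27; Widad 1/3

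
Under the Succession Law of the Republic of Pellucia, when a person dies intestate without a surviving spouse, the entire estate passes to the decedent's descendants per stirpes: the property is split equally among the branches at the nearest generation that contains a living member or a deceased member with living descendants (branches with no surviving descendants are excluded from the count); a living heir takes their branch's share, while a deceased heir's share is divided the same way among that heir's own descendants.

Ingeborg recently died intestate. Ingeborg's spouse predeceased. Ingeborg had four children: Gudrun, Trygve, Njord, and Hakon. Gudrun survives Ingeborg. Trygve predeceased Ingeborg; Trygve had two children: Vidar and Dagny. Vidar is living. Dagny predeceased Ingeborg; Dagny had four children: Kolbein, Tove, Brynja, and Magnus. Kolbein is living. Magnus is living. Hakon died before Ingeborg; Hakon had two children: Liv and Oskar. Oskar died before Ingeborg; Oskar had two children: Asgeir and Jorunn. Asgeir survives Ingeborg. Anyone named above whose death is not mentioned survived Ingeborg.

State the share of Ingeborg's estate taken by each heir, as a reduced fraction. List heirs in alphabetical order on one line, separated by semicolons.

Asgeir 1/16; Brynja 1/32; Gudrun 1/4; Jorunn 1/16; Kolbein 1/32; Liv 1/8; Magnus 1/32; Njord 1/4; Tove 1/32; Vidar 1/8

There is no surviving spouse, so the entire estate passes to Ingeborg's descendants per stirpes.
The estate is divided into 4 equal shares of 1/4 among Gudrun, Trygve, Njord, Hakon.
Gudrun is living and takes 1/4.
Trygve predeceased; the 1/4 allotted to Trygve's branch passes to Trygve's issue by representation.
The 1/4 is divided into 2 equal shares of 1/8 among Vidar, Dagny.
Vidar is living and takes 1/8.
Dagny predeceased; the 1/8 allotted to Dagny's branch passes to Dagny's issue by representation.
The 1/8 is divided into 4 equal shares of 1/32 among Kolbein, Tove, Brynja, Magnus.
Kolbein is living and takes 1/32.
Tove is living and takes 1/32.
Brynja is living and takes 1/32.
Magnus is living and takes 1/32.
Njord is living and takes 1/4.
Hakon predeceased; the 1/4 allotted to Hakon's branch passes to Hakon's issue by representation.
The 1/4 is divided into 2 equal shares of 1/8 among Liv, Oskar.
Liv is living and takes 1/8.
Oskar predeceased; the 1/8 allotted to Oskar's branch passes to Oskar's issue by representation.
The 1/8 is divided into 2 equal shares of 1/16 among Asgeir, Jorunn.
Asgeir is living and takes 1/16.
Jorunn is living and takes 1/16.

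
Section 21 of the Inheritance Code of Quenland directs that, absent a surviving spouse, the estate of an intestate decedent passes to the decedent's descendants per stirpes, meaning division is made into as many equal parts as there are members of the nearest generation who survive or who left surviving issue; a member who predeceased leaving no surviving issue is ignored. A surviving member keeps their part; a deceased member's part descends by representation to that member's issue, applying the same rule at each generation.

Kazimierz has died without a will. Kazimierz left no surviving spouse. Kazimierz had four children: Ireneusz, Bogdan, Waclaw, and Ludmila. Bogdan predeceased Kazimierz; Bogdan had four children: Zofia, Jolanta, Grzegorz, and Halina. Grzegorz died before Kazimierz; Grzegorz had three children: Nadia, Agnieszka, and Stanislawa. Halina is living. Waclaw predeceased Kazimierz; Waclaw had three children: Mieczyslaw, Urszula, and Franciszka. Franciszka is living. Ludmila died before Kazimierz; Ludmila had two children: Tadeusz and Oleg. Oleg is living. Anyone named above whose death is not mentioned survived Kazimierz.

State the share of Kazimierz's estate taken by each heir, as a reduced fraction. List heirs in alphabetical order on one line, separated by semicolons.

There is no surviving spouse, so the entire estate passes to Kazimierz's descendants per stirpes.
The estate is divided into 4 equal shares of 1/4 among Ireneusz, Bogdan, Waclaw, Ludmila.
Ireneusz is living and takes 1/4.
Bogdan predeceased; the 1/4 allotted to Bogdan's branch passes to Bogdan's issue by representation.
The 1/4 is divided into 4 equal shares of 1/16 among Zofia, Jolanta, Grzegorz, Halina.
Zofia is living and takes 1/16.
Jolanta is living and takes 1/16.
Grzegorz predeceased; the 1/16 allotted to Grzegorz's branch passes to Grzegorz's issue by representation.
The 1/16 is divided into 3 equal shares of 1/48 among Nadia, Agnieszka, Stanislawa.
Nadia is living and takes 1/48.
Agnieszka is living and takes 1/48.
Stanislawa is living and takes 1/48.
Halina is living and takes 1/16.
Waclaw predeceased; the 1/4 allotted to Waclaw's branch passes to Waclaw's issue by representation.
The 1/4 is divided into 3 equal shares of 1/12 among Mieczyslaw, Urszula, Franciszka.
Mieczyslaw is living and takes 1/12.
Urszula is living and takes 1/12.
Franciszka is living and takes 1/12.
Ludmila predeceased; the 1/4 allotted to Ludmila's branch passes to Ludmila's issue by representation.
The 1/4 is divided into 2 equal shares of 1/8 among Tadeusz, Oleg.
Tadeusz is living and takes 1/8.
Oleg is living and takes 1/8.

Agnieszka 1/48; Franciszka 1/12; Halina 1/16; Ireneusz 1/4; Jolanta 1/16; Mieczyslaw 1/12; Nadia 1/48; Oleg 1/8; Stanislawa 1/48; Tadeusz 1/8; Urszula 1/12; Zofia 1/16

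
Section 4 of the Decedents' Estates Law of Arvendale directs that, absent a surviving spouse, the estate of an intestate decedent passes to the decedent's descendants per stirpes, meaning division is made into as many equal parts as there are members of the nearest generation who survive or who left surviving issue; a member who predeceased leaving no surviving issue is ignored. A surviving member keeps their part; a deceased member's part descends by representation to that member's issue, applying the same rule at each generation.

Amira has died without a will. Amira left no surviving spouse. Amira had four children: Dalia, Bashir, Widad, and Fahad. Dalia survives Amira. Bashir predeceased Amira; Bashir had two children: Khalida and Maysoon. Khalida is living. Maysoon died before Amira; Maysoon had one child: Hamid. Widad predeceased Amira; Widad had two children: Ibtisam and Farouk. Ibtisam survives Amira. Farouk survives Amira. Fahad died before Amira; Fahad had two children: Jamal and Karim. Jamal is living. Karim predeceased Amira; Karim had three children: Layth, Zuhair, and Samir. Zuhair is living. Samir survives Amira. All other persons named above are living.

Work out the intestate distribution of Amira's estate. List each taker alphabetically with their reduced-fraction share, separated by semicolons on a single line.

Dalia 1/4; Farouk 1/8; Hamid 1/8; Ibtisam 1/8; Jamal 1/8; Khalida 1/8; Layth 1/24; Samir 1/24; Zuhair 1/24

There is no surviving spouse, so the entire estate passes to Amira's descendants per stirpes.
The estate is divided into 4 equal shares of 1/4 among Dalia, Bashir, Widad, Fahad.
Dalia is living and takes 1/4.
Bashir predeceased; the 1/4 allotted to Bashir's branch passes to Bashir's issue by representation.
The 1/4 is divided into 2 equal shares of 1/8 among Khalida, Maysoon.
Khalida is living and takes 1/8.
Maysoon predeceased; the 1/8 allotted to Maysoon's branch passes to Maysoon's issue by representation.
Hamid is the sole taker at this level and receives the full 1/8.
Widad predeceased; the 1/4 allotted to Widad's branch passes to Widad's issue by representation.
The 1/4 is divided into 2 equal shares of 1/8 among Ibtisam, Farouk.
Ibtisam is living and takes 1/8.
Farouk is living and takes 1/8.
Fahad predeceased; the 1/4 allotted to Fahad's branch passes to Fahad's issue by representation.
The 1/4 is divided into 2 equal shares of 1/8 among Jamal, Karim.
Jamal is living and takes 1/8.
Karim predeceased; the 1/8 allotted to Karim's branch passes to Karim's issue by representation.
The 1/8 is divided into 3 equal shares of 1/24 among Layth, Zuhair, Samir.
Layth is living and takes 1/24.
Zuhair is living and takes 1/24.
Samir is living and takes 1/24.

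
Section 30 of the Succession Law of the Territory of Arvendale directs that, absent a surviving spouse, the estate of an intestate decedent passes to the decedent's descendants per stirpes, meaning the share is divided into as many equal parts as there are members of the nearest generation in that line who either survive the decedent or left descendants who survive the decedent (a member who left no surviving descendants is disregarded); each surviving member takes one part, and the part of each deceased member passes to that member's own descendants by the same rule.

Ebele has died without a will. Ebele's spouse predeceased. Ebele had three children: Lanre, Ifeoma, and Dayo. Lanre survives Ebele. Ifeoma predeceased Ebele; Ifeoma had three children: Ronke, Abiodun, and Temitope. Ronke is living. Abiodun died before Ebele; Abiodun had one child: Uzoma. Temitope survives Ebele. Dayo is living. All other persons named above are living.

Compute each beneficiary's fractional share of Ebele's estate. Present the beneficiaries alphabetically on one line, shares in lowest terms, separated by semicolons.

There is no surviving spouse, so the entire estate passes to Ebele's descendants per stirpes.
The estate is divided into 3 equal shares of 1/3 among Lanre, Ifeoma, Dayo.
Lanre is living and takes 1/3.
Ifeoma predeceased; the 1/3 allotted to Ifeoma's branch passes to Ifeoma's issue by representation.
The 1/3 is divided into 3 equal shares of 1/9 among Ronke, Abiodun, Temitope.
Ronke is living and takes 1/9.
Abiodun predeceased; the 1/9 allotted to Abiodun's branch passes to Abiodun's issue by representation.
Uzoma is the sole taker at this level and receives the full 1/9.
Temitope is living and takes 1/9.
Dayo is living and takes 1/3.

Dayo 1/3; Lanre 1/3; Ronke 1/9; Temitope 1/9; Uzoma 1/9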